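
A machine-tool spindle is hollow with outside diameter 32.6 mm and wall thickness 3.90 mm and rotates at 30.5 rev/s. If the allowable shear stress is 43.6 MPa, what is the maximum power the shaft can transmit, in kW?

37.8 kW

J = π(d_o⁴ − d_i⁴)/32 = π(0.0326⁴ − 0.0248⁴)/32 = 7.375×10^-8 m⁴.
T_max = τ_allow·J/r = 4.36×10^7 × 7.375×10^-8 / 0.0163 = 197.3 N·m.
ω = 2π·30.5 = 191.6 rad/s, so P_max = T_max·ω = 3.780×10^4 W.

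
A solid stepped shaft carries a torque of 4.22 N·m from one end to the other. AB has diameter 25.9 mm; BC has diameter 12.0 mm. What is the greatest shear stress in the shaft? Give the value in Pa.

Under the same torque, τ_max = 16T/(πd³) is largest where d is smallest — segment BC (d = 12.0 mm).
τ_max = 16·4.220/(π·(0.0120)³) = 1.244×10^7 Pa.

1.24e7 Pa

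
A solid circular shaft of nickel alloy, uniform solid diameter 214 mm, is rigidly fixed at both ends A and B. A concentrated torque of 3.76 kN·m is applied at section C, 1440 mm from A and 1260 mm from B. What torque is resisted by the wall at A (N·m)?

With uniform GJ and both ends fixed, compatibility θ_AC = θ_CB gives T_A·a = T_B·b, together with T_A + T_B = T₀.
T_A = T₀·b/(a+b) = 3760·1260/2700 = 1755 N·m; T_B = 2005 N·m.

1750 N·m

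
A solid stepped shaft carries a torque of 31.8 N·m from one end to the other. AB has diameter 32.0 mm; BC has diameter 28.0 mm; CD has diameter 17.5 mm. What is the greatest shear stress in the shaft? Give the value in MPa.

30.2 MPa

Under the same torque, τ_max = 16T/(πd³) is largest where d is smallest — segment CD (d = 17.5 mm).
τ_max = 16·31.80/(π·(0.0175)³) = 3.022×10^7 Pa.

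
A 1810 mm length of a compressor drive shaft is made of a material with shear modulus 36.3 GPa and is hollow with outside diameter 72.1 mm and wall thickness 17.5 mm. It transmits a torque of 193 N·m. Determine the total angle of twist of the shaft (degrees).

0.223°

J = π(d_o⁴ − d_i⁴)/32 = π(0.0721⁴ − 0.0371⁴)/32 = 2.467×10^-6 m⁴.
θ = T·L/(G·J) = 193.0 × 1.81 / (36.3×10⁹ × 2.467×10^-6) = 3.901×10^-3 rad.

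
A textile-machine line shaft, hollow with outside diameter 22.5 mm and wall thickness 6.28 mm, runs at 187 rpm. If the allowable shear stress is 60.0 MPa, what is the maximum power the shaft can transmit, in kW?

J = π(d_o⁴ − d_i⁴)/32 = π(0.0225⁴ − 0.00994⁴)/32 = 2.420×10^-8 m⁴.
T_max = τ_allow·J/r = 6.00×10^7 × 2.420×10^-8 / 0.0112 = 129.1 N·m.
ω = 2π·187/60 = 19.58 rad/s, so P_max = T_max·ω = 2528 W.

2.53 kW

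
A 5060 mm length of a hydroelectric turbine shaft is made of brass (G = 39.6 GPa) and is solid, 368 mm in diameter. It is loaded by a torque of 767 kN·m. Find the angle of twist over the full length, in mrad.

54.4 mrad

J = πd⁴/32 = π(0.368)⁴/32 = 1.800×10^-3 m⁴.
θ = T·L/(G·J) = 767000 × 5.06 / (39.6×10⁹ × 1.800×10^-3) = 0.05443 rad.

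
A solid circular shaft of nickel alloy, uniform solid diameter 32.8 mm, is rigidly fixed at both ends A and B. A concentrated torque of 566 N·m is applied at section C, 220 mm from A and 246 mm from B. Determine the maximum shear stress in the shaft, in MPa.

43.1 MPa

With uniform GJ and both ends fixed, compatibility θ_AC = θ_CB gives T_A·a = T_B·b, together with T_A + T_B = T₀.
T_A = T₀·b/(a+b) = 566.0·246/466.0 = 298.8 N·m; T_B = 267.2 N·m.
τ in each portion: τ_AC = 4.31×10^7 Pa, τ_CB = 3.86×10^7 Pa; maximum is in AC.
τ_max = T_AC·r/J = 298.8·0.0164/1.14×10^-7 = 4.312×10^7 Pa.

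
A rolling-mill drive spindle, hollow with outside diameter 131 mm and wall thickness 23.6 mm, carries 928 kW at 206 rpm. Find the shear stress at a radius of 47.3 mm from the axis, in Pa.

ω = 2π·206/60 = 21.57 rad/s, so T = P/ω = 928×10³ / 21.57 = 43020 N·m.
J = π(d_o⁴ − d_i⁴)/32 = π(0.131⁴ − 0.0838⁴)/32 = 2.407×10^-5 m⁴.
Shear stress varies linearly with radius: τ = T·r/J = 43020 × 0.0473 / 2.407×10^-5 = 8.453×10^7 Pa.

8.45e7 Pa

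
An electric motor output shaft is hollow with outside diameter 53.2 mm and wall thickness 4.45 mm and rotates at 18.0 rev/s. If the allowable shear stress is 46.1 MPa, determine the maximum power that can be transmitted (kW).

80.0 kW

J = π(d_o⁴ − d_i⁴)/32 = π(0.0532⁴ − 0.0443⁴)/32 = 4.083×10^-7 m⁴.
T_max = τ_allow·J/r = 4.61×10^7 × 4.083×10^-7 / 0.0266 = 707.6 N·m.
ω = 2π·18.0 = 113.1 rad/s, so P_max = T_max·ω = 8.003×10^4 W.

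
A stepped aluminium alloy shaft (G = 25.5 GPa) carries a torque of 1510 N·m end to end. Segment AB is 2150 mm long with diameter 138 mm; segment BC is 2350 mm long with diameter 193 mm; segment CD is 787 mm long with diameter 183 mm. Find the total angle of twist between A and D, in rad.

0.00502 rad

J_AB = π(0.138)⁴/32 = 3.56×10^-5 m⁴; J_BC = π(0.193)⁴/32 = 1.36×10^-4 m⁴; J_CD = π(0.183)⁴/32 = 1.10×10^-4 m⁴.
θ = (T/G)·Σ L_i/J_i = (1510/25.5×10⁹)·(2.15/3.56×10^-5 + 2.35/1.36×10^-4 + 0.787/1.10×10^-4) = 5.021×10^-3 rad.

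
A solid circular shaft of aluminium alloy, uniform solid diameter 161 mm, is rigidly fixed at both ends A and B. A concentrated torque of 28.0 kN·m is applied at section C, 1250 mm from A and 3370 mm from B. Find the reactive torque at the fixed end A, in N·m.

With uniform GJ and both ends fixed, compatibility θ_AC = θ_CB gives T_A·a = T_B·b, together with T_A + T_B = T₀.
T_A = T₀·b/(a+b) = 28000·3370/4620 = 20420 N·m; T_B = 7576 N·m.

20400 N·m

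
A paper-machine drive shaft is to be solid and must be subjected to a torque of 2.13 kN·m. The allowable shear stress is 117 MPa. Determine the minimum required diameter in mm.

45.3 mm

For a solid shaft τ_max = 16T/(πd³), so d = (16T/(π τ_allow))^(1/3) = (16·2130/(π·1.17×10^8))^(1/3) = 0.04526 m.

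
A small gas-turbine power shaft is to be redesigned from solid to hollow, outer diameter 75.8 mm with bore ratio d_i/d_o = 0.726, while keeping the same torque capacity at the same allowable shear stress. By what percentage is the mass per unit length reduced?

41.2 %

Equal τ_max and T ⇒ the solid shaft needs d_s³ = d_o³(1−k⁴), so d_s = 75.8·(1−0.726⁴)^(1/3) = 68.01 mm.
Area ratio A_h/A_s = d_o²(1−k²)/d_s² = (1−k²)/(1−k⁴)^(2/3) = 0.5875.
Mass saving = 1 − 0.5875 = 41.2 %.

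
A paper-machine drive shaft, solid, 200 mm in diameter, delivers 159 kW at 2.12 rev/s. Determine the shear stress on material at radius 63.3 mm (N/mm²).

ω = 2π·2.12 = 13.32 rad/s, so T = P/ω = 159×10³ / 13.32 = 11940 N·m.
J = πd⁴/32 = π(0.200)⁴/32 = 1.571×10^-4 m⁴.
Shear stress varies linearly with radius: τ = T·r/J = 11940 × 0.0633 / 1.571×10^-4 = 4.810×10^6 Pa.

4.81 N/mm²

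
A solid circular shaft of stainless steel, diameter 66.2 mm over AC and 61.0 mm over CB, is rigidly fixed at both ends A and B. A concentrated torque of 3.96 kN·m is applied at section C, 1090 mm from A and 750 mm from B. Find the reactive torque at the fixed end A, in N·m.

Compatibility: T_A·a/J_AC = T_B·b/J_CB with T_A + T_B = T₀.
J_AC = 1.89×10^-6 m⁴, J_CB = 1.36×10^-6 m⁴, so T_A = T₀·(J_AC/a)/((J_AC/a)+(J_CB/b)) = 1934 N·m, T_B = 2026 N·m.

1930 N·m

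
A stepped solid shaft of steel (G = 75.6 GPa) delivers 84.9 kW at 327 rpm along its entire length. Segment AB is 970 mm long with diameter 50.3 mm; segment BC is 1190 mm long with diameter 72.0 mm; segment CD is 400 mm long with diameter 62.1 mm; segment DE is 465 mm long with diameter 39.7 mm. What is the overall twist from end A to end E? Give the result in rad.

0.137 rad

ω = 2π·327/60 = 34.24 rad/s, so T = P/ω = 84.9×10³ / 34.24 = 2479 N·m.
J_AB = π(0.0503)⁴/32 = 6.28×10^-7 m⁴; J_BC = π(0.0720)⁴/32 = 2.64×10^-6 m⁴; J_CD = π(0.0621)⁴/32 = 1.46×10^-6 m⁴; J_DE = π(0.0397)⁴/32 = 2.44×10^-7 m⁴.
θ = (T/G)·Σ L_i/J_i = (2479/75.6×10⁹)·(0.970/6.28×10^-7 + 1.19/2.64×10^-6 + 0.400/1.46×10^-6 + 0.465/2.44×10^-7) = 0.1369 rad.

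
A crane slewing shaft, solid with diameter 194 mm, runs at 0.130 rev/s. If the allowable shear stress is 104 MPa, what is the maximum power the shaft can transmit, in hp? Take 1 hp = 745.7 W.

J = πd⁴/32 = π(0.194)⁴/32 = 1.391×10^-4 m⁴.
T_max = τ_allow·J/r = 1.04×10^8 × 1.391×10^-4 / 0.0970 = 149100 N·m.
ω = 2π·0.130 = 0.8168 rad/s, so P_max = T_max·ω = 1.218×10^5 W.

163 hp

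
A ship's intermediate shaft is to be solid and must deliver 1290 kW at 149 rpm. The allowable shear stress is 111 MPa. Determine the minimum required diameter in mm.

ω = 2π·149/60 = 15.60 rad/s, so T = P/ω = 1290×10³ / 15.60 = 82680 N·m.
For a solid shaft τ_max = 16T/(πd³), so d = (16T/(π τ_allow))^(1/3) = (16·82680/(π·1.11×10^8))^(1/3) = 0.1560 m.

156 mm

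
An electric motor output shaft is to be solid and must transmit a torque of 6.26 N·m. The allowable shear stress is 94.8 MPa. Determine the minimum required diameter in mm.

For a solid shaft τ_max = 16T/(πd³), so d = (16T/(π τ_allow))^(1/3) = (16·6.260/(π·9.48×10^7))^(1/3) = 0.006954 m.

6.95 mm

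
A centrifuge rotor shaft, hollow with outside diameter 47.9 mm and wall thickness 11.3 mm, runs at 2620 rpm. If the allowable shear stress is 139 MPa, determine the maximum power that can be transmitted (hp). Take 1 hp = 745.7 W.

1020 hp

J = π(d_o⁴ − d_i⁴)/32 = π(0.0479⁴ − 0.0253⁴)/32 = 4.766×10^-7 m⁴.
T_max = τ_allow·J/r = 1.39×10^8 × 4.766×10^-7 / 0.0239 = 2766 N·m.
ω = 2π·2620/60 = 274.4 rad/s, so P_max = T_max·ω = 7.589×10^5 W.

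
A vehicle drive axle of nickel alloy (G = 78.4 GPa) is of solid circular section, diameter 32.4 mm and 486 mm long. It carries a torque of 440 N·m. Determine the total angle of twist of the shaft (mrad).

J = πd⁴/32 = π(0.0324)⁴/32 = 1.082×10^-7 m⁴.
θ = T·L/(G·J) = 440.0 × 0.486 / (78.4×10⁹ × 1.082×10^-7) = 0.02521 rad.

25.2 mrad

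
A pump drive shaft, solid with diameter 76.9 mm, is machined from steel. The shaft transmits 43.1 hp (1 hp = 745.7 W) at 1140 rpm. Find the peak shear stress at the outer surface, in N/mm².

ω = 2π·1140/60 = 119.4 rad/s, so T = P/ω = 43.1×745.7 / 119.4 = 269.2 N·m.
J = πd⁴/32 = π(0.0769)⁴/32 = 3.433×10^-6 m⁴.
τ_max = T·r/J = 269.2 × 0.0385 / 3.433×10^-6 = 3.015×10^6 Pa.

3.02 N/mm²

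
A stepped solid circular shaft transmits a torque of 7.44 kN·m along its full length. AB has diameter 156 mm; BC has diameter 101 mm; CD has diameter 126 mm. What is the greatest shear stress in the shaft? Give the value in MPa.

Under the same torque, τ_max = 16T/(πd³) is largest where d is smallest — segment BC (d = 101 mm).
τ_max = 16·7440/(π·(0.101)³) = 3.678×10^7 Pa.

36.8 MPa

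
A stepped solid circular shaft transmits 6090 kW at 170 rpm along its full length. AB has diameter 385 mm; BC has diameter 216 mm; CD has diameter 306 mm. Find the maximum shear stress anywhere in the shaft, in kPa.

173000 kPa

ω = 2π·170/60 = 17.80 rad/s, so T = P/ω = 6090×10³ / 17.80 = 342100 N·m.
Under the same torque, τ_max = 16T/(πd³) is largest where d is smallest — segment BC (d = 216 mm).
τ_max = 16·342100/(π·(0.216)³) = 1.729×10^8 Pa.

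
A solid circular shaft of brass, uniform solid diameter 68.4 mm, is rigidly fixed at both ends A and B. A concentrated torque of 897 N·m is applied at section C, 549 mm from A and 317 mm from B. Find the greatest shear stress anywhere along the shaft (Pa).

With uniform GJ and both ends fixed, compatibility θ_AC = θ_CB gives T_A·a = T_B·b, together with T_A + T_B = T₀.
T_A = T₀·b/(a+b) = 897.0·317/866.0 = 328.3 N·m; T_B = 568.7 N·m.
τ in each portion: τ_AC = 5.23×10^6 Pa, τ_CB = 9.05×10^6 Pa; maximum is in CB.
τ_max = T_CB·r/J = 568.7·0.0342/2.15×10^-6 = 9.050×10^6 Pa.

9.05e6 Pa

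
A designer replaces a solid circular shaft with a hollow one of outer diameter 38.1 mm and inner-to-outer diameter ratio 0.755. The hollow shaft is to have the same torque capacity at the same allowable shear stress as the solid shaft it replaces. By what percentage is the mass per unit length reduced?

44.1 %

Equal τ_max and T ⇒ the solid shaft needs d_s³ = d_o³(1−k⁴), so d_s = 38.1·(1−0.755⁴)^(1/3) = 33.42 mm.
Area ratio A_h/A_s = d_o²(1−k²)/d_s² = (1−k²)/(1−k⁴)^(2/3) = 0.5587.
Mass saving = 1 − 0.5587 = 44.1 %.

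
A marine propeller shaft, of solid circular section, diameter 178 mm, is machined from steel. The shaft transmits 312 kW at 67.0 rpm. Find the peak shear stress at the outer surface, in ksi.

ω = 2π·67.0/60 = 7.016 rad/s, so T = P/ω = 312×10³ / 7.016 = 44470 N·m.
J = πd⁴/32 = π(0.178)⁴/32 = 9.856×10^-5 m⁴.
τ_max = T·r/J = 44470 × 0.0890 / 9.856×10^-5 = 4.016×10^7 Pa.

5.82 ksi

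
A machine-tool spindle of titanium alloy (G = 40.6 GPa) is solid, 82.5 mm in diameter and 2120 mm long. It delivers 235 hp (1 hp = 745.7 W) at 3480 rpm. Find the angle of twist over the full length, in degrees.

ω = 2π·3480/60 = 364.4 rad/s, so T = P/ω = 235×745.7 / 364.4 = 480.9 N·m.
J = πd⁴/32 = π(0.0825)⁴/32 = 4.548×10^-6 m⁴.
θ = T·L/(G·J) = 480.9 × 2.12 / (40.6×10⁹ × 4.548×10^-6) = 5.521×10^-3 rad.

0.316°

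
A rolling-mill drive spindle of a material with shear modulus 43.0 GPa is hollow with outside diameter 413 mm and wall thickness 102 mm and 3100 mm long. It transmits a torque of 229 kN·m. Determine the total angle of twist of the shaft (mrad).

J = π(d_o⁴ − d_i⁴)/32 = π(0.413⁴ − 0.209⁴)/32 = 2.669×10^-3 m⁴.
θ = T·L/(G·J) = 229000 × 3.10 / (43.0×10⁹ × 2.669×10^-3) = 6.186×10^-3 rad.

6.19 mrad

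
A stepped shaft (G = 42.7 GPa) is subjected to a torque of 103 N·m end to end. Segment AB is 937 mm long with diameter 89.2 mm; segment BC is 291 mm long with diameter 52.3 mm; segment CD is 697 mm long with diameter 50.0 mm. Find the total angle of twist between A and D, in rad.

0.00406 rad

J_AB = π(0.0892)⁴/32 = 6.22×10^-6 m⁴; J_BC = π(0.0523)⁴/32 = 7.35×10^-7 m⁴; J_CD = π(0.0500)⁴/32 = 6.14×10^-7 m⁴.
θ = (T/G)·Σ L_i/J_i = (103.0/42.7×10⁹)·(0.937/6.22×10^-6 + 0.291/7.35×10^-7 + 0.697/6.14×10^-7) = 4.059×10^-3 rad.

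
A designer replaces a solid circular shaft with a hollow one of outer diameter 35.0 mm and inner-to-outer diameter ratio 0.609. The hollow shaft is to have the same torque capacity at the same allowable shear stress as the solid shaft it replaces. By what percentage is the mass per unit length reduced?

Equal τ_max and T ⇒ the solid shaft needs d_s³ = d_o³(1−k⁴), so d_s = 35.0·(1−0.609⁴)^(1/3) = 33.32 mm.
Area ratio A_h/A_s = d_o²(1−k²)/d_s² = (1−k²)/(1−k⁴)^(2/3) = 0.6943.
Mass saving = 1 − 0.6943 = 30.6 %.

30.6 %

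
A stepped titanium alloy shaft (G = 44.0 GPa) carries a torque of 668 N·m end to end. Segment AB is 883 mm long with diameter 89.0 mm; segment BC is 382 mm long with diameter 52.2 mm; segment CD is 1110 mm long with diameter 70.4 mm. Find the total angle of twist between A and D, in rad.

0.0171 rad

J_AB = π(0.0890)⁴/32 = 6.16×10^-6 m⁴; J_BC = π(0.0522)⁴/32 = 7.29×10^-7 m⁴; J_CD = π(0.0704)⁴/32 = 2.41×10^-6 m⁴.
θ = (T/G)·Σ L_i/J_i = (668.0/44.0×10⁹)·(0.883/6.16×10^-6 + 0.382/7.29×10^-7 + 1.11/2.41×10^-6) = 0.01712 rad.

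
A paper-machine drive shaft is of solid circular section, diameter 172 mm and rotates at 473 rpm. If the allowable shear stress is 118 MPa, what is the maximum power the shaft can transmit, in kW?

J = πd⁴/32 = π(0.172)⁴/32 = 8.592×10^-5 m⁴.
T_max = τ_allow·J/r = 1.18×10^8 × 8.592×10^-5 / 0.0860 = 117900 N·m.
ω = 2π·473/60 = 49.53 rad/s, so P_max = T_max·ω = 5.840×10^6 W.

5840 kW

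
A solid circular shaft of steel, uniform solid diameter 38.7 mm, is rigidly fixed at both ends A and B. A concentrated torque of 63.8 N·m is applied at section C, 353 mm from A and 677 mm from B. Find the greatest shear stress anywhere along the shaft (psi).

With uniform GJ and both ends fixed, compatibility θ_AC = θ_CB gives T_A·a = T_B·b, together with T_A + T_B = T₀.
T_A = T₀·b/(a+b) = 63.80·677/1030 = 41.93 N·m; T_B = 21.87 N·m.
τ in each portion: τ_AC = 3.68×10^6 Pa, τ_CB = 1.92×10^6 Pa; maximum is in AC.
τ_max = T_AC·r/J = 41.93·0.0194/2.20×10^-7 = 3.685×10^6 Pa.

534 psi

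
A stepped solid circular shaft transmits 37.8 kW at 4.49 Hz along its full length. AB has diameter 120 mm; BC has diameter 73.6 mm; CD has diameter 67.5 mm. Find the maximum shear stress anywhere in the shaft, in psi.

ω = 2π·4.49 = 28.21 rad/s, so T = P/ω = 37.8×10³ / 28.21 = 1340 N·m.
Under the same torque, τ_max = 16T/(πd³) is largest where d is smallest — segment CD (d = 67.5 mm).
τ_max = 16·1340/(π·(0.0675)³) = 2.219×10^7 Pa.

3220 psi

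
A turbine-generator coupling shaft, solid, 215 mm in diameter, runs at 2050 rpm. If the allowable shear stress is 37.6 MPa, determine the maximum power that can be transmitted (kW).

J = πd⁴/32 = π(0.215)⁴/32 = 2.098×10^-4 m⁴.
T_max = τ_allow·J/r = 3.76×10^7 × 2.098×10^-4 / 0.107 = 73370 N·m.
ω = 2π·2050/60 = 214.7 rad/s, so P_max = T_max·ω = 1.575×10^7 W.

15800 kW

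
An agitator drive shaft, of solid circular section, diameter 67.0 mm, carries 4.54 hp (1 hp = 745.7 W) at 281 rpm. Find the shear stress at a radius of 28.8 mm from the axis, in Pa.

ω = 2π·281/60 = 29.43 rad/s, so T = P/ω = 4.54×745.7 / 29.43 = 115.0 N·m.
J = πd⁴/32 = π(0.0670)⁴/32 = 1.978×10^-6 m⁴.
Shear stress varies linearly with radius: τ = T·r/J = 115.0 × 0.0288 / 1.978×10^-6 = 1.675×10^6 Pa.

1.67e6 Pa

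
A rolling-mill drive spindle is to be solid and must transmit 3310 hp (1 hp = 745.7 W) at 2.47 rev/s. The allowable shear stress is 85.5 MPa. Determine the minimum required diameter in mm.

212 mm

ω = 2π·2.47 = 15.52 rad/s, so T = P/ω = 3310×745.7 / 15.52 = 159000 N·m.
For a solid shaft τ_max = 16T/(πd³), so d = (16T/(π τ_allow))^(1/3) = (16·159000/(π·8.55×10^7))^(1/3) = 0.2116 m.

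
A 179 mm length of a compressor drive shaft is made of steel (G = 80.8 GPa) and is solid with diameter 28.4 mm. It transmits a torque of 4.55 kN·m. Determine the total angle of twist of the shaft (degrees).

J = πd⁴/32 = π(0.0284)⁴/32 = 6.387×10^-8 m⁴.
θ = T·L/(G·J) = 4550 × 0.179 / (80.8×10⁹ × 6.387×10^-8) = 0.1578 rad.

9.04°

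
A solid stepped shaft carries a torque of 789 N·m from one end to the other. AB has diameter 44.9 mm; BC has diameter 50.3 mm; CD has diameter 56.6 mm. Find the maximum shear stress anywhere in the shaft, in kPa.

Under the same torque, τ_max = 16T/(πd³) is largest where d is smallest — segment AB (d = 44.9 mm).
τ_max = 16·789.0/(π·(0.0449)³) = 4.439×10^7 Pa.

44400 kPa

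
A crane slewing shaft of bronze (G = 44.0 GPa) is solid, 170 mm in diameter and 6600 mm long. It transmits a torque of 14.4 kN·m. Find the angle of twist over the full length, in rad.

J = πd⁴/32 = π(0.170)⁴/32 = 8.200×10^-5 m⁴.
θ = T·L/(G·J) = 14400 × 6.60 / (44.0×10⁹ × 8.200×10^-5) = 0.02634 rad.

0.0263 rad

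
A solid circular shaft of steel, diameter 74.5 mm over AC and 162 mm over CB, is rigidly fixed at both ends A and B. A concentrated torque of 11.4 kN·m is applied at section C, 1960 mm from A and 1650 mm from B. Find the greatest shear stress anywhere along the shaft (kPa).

13200 kPa

Compatibility: T_A·a/J_AC = T_B·b/J_CB with T_A + T_B = T₀.
J_AC = 3.02×10^-6 m⁴, J_CB = 6.76×10^-5 m⁴, so T_A = T₀·(J_AC/a)/((J_AC/a)+(J_CB/b)) = 413.7 N·m, T_B = 10990 N·m.
τ in each portion: τ_AC = 5.10×10^6 Pa, τ_CB = 1.32×10^7 Pa; maximum is in CB.
τ_max = T_CB·r/J = 10990·0.0810/6.76×10^-5 = 1.316×10^7 Pa.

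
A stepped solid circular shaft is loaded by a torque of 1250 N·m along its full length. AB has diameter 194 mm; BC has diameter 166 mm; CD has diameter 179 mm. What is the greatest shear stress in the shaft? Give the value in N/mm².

1.39 N/mm²

Under the same torque, τ_max = 16T/(πd³) is largest where d is smallest — segment BC (d = 166 mm).
τ_max = 16·1250/(π·(0.166)³) = 1.392×10^6 Pa.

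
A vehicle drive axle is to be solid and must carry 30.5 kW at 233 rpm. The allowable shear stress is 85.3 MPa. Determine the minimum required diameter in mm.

42.1 mm

ω = 2π·233/60 = 24.40 rad/s, so T = P/ω = 30.5×10³ / 24.40 = 1250 N·m.
For a solid shaft τ_max = 16T/(πd³), so d = (16T/(π τ_allow))^(1/3) = (16·1250/(π·8.53×10^7))^(1/3) = 0.04210 m.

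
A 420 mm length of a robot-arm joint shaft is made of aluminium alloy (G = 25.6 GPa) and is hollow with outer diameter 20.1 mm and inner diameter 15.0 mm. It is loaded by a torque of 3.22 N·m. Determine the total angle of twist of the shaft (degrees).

J = π(d_o⁴ − d_i⁴)/32 = π(0.0201⁴ − 0.0150⁴)/32 = 1.105×10^-8 m⁴.
θ = T·L/(G·J) = 3.220 × 0.420 / (25.6×10⁹ × 1.105×10^-8) = 4.779×10^-3 rad.

0.274°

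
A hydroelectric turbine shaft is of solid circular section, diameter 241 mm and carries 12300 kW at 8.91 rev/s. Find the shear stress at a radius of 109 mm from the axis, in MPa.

ω = 2π·8.91 = 55.98 rad/s, so T = P/ω = 12300×10³ / 55.98 = 219700 N·m.
J = πd⁴/32 = π(0.241)⁴/32 = 3.312×10^-4 m⁴.
Shear stress varies linearly with radius: τ = T·r/J = 219700 × 0.109 / 3.312×10^-4 = 7.231×10^7 Pa.

72.3 MPa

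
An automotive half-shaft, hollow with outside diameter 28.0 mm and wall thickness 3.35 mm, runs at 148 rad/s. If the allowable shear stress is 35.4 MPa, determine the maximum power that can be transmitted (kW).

J = π(d_o⁴ − d_i⁴)/32 = π(0.0280⁴ − 0.0213⁴)/32 = 4.014×10^-8 m⁴.
T_max = τ_allow·J/r = 3.54×10^7 × 4.014×10^-8 / 0.0140 = 101.5 N·m.
ω = 148 rad/s, so P_max = T_max·ω = 1.502×10^4 W.

15.0 kW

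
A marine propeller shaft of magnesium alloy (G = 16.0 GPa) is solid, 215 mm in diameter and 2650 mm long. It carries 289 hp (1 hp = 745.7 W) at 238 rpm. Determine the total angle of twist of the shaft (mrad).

6.83 mrad

ω = 2π·238/60 = 24.92 rad/s, so T = P/ω = 289×745.7 / 24.92 = 8647 N·m.
J = πd⁴/32 = π(0.215)⁴/32 = 2.098×10^-4 m⁴.
θ = T·L/(G·J) = 8647 × 2.65 / (16.0×10⁹ × 2.098×10^-4) = 6.827×10^-3 rad.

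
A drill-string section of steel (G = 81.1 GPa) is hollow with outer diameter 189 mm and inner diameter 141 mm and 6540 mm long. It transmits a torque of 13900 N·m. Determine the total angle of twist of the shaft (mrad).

13.0 mrad

J = π(d_o⁴ − d_i⁴)/32 = π(0.189⁴ − 0.141⁴)/32 = 8.647×10^-5 m⁴.
θ = T·L/(G·J) = 13900 × 6.54 / (81.1×10⁹ × 8.647×10^-5) = 0.01296 rad.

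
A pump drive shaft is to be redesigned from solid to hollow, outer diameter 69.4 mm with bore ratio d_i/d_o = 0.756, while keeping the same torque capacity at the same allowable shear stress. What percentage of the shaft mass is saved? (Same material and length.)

44.2 %

Equal τ_max and T ⇒ the solid shaft needs d_s³ = d_o³(1−k⁴), so d_s = 69.4·(1−0.756⁴)^(1/3) = 60.83 mm.
Area ratio A_h/A_s = d_o²(1−k²)/d_s² = (1−k²)/(1−k⁴)^(2/3) = 0.5577.
Mass saving = 1 − 0.5577 = 44.2 %.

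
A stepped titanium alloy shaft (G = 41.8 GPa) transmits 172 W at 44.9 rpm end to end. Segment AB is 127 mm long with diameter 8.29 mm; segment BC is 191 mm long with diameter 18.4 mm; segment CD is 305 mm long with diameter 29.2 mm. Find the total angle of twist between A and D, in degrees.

14.8°

ω = 2π·44.9/60 = 4.702 rad/s, so T = P/ω = 172 / 4.702 = 36.58 N·m.
J_AB = π(0.00829)⁴/32 = 4.64×10^-10 m⁴; J_BC = π(0.0184)⁴/32 = 1.13×10^-8 m⁴; J_CD = π(0.0292)⁴/32 = 7.14×10^-8 m⁴.
θ = (T/G)·Σ L_i/J_i = (36.58/41.8×10⁹)·(0.127/4.64×10^-10 + 0.191/1.13×10^-8 + 0.305/7.14×10^-8) = 0.2583 rad.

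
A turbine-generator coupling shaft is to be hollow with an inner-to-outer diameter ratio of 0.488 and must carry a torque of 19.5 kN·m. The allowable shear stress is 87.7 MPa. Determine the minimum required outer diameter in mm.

106 mm

For a hollow shaft with d_i/d_o = 0.488: τ_max = 16T/(π d_o³ (1−k⁴)), so d_o = [16T/(π τ_allow (1−k⁴))]^(1/3) = [16·19500/(π·8.77×10^7·0.9433)]^(1/3) = 0.1063 m.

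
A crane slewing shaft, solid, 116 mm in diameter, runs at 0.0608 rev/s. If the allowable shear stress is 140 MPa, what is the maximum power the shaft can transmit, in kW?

J = πd⁴/32 = π(0.116)⁴/32 = 1.778×10^-5 m⁴.
T_max = τ_allow·J/r = 1.40×10^8 × 1.778×10^-5 / 0.0580 = 42910 N·m.
ω = 2π·0.0608 = 0.3820 rad/s, so P_max = T_max·ω = 1.639×10^4 W.

16.4 kW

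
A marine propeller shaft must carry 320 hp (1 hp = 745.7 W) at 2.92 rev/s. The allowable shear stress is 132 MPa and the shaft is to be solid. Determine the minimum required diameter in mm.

79.5 mm

ω = 2π·2.92 = 18.35 rad/s, so T = P/ω = 320×745.7 / 18.35 = 13010 N·m.
For a solid shaft τ_max = 16T/(πd³), so d = (16T/(π τ_allow))^(1/3) = (16·13010/(π·1.32×10^8))^(1/3) = 0.07947 m.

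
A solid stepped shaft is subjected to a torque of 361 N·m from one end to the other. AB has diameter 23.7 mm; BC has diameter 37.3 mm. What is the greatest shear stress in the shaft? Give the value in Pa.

Under the same torque, τ_max = 16T/(πd³) is largest where d is smallest — segment AB (d = 23.7 mm).
τ_max = 16·361.0/(π·(0.0237)³) = 1.381×10^8 Pa.

1.38e8 Pa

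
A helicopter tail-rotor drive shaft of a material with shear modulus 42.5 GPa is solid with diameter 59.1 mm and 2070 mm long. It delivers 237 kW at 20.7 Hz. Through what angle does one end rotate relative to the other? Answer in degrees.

ω = 2π·20.7 = 130.1 rad/s, so T = P/ω = 237×10³ / 130.1 = 1822 N·m.
J = πd⁴/32 = π(0.0591)⁴/32 = 1.198×10^-6 m⁴.
θ = T·L/(G·J) = 1822 × 2.07 / (42.5×10⁹ × 1.198×10^-6) = 0.07410 rad.

4.25°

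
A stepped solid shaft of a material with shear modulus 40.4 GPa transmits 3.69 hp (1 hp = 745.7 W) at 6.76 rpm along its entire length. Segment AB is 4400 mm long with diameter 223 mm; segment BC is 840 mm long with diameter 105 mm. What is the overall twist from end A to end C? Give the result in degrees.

ω = 2π·6.76/60 = 0.7079 rad/s, so T = P/ω = 3.69×745.7 / 0.7079 = 3887 N·m.
J_AB = π(0.223)⁴/32 = 2.43×10^-4 m⁴; J_BC = π(0.105)⁴/32 = 1.19×10^-5 m⁴.
θ = (T/G)·Σ L_i/J_i = (3887/40.4×10⁹)·(4.40/2.43×10^-4 + 0.840/1.19×10^-5) = 8.516×10^-3 rad.

0.488°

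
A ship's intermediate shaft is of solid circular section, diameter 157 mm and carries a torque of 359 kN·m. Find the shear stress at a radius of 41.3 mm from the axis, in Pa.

J = πd⁴/32 = π(0.157)⁴/32 = 5.965×10^-5 m⁴.
Shear stress varies linearly with radius: τ = T·r/J = 359000 × 0.0413 / 5.965×10^-5 = 2.486×10^8 Pa.

2.49e8 Pa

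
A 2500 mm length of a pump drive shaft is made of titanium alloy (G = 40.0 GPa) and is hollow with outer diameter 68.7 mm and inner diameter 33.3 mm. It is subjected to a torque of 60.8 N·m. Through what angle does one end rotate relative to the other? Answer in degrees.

0.105°

J = π(d_o⁴ − d_i⁴)/32 = π(0.0687⁴ − 0.0333⁴)/32 = 2.066×10^-6 m⁴.
θ = T·L/(G·J) = 60.80 × 2.50 / (40.0×10⁹ × 2.066×10^-6) = 1.839×10^-3 rad.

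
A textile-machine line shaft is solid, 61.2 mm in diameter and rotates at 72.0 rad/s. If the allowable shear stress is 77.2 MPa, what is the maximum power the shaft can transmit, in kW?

J = πd⁴/32 = π(0.0612)⁴/32 = 1.377×10^-6 m⁴.
T_max = τ_allow·J/r = 7.72×10^7 × 1.377×10^-6 / 0.0306 = 3475 N·m.
ω = 72.0 rad/s, so P_max = T_max·ω = 2.502×10^5 W.

250 kW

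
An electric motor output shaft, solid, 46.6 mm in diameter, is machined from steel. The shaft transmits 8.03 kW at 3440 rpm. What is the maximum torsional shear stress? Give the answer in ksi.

ω = 2π·3440/60 = 360.2 rad/s, so T = P/ω = 8.03×10³ / 360.2 = 22.29 N·m.
J = πd⁴/32 = π(0.0466)⁴/32 = 4.630×10^-7 m⁴.
τ_max = T·r/J = 22.29 × 0.0233 / 4.630×10^-7 = 1.122×10^6 Pa.

0.163 ksi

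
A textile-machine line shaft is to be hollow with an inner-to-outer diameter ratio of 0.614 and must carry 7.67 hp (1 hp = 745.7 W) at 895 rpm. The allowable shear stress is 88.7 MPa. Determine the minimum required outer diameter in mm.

ω = 2π·895/60 = 93.72 rad/s, so T = P/ω = 7.67×745.7 / 93.72 = 61.03 N·m.
For a hollow shaft with d_i/d_o = 0.614: τ_max = 16T/(π d_o³ (1−k⁴)), so d_o = [16T/(π τ_allow (1−k⁴))]^(1/3) = [16·61.03/(π·8.87×10^7·0.8579)]^(1/3) = 0.01598 m.

16.0 mm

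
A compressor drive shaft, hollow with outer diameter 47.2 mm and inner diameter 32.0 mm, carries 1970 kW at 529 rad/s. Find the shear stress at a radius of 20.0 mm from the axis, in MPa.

ω = 529 rad/s, so T = P/ω = 1970×10³ / 529.0 = 3724 N·m.
J = π(d_o⁴ − d_i⁴)/32 = π(0.0472⁴ − 0.0320⁴)/32 = 3.843×10^-7 m⁴.
Shear stress varies linearly with radius: τ = T·r/J = 3724 × 0.0200 / 3.843×10^-7 = 1.938×10^8 Pa.

194 MPa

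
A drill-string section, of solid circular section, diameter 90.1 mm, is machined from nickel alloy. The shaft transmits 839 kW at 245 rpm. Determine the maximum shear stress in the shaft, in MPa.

228 MPa

ω = 2π·245/60 = 25.66 rad/s, so T = P/ω = 839×10³ / 25.66 = 32700 N·m.
J = πd⁴/32 = π(0.0901)⁴/32 = 6.470×10^-6 m⁴.
τ_max = T·r/J = 32700 × 0.0450 / 6.470×10^-6 = 2.277×10^8 Pa.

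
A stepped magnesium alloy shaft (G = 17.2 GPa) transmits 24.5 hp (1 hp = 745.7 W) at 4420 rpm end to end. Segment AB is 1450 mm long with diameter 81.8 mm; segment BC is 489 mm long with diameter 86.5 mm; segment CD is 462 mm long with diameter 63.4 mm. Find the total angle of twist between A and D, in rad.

0.00163 rad

ω = 2π·4420/60 = 462.9 rad/s, so T = P/ω = 24.5×745.7 / 462.9 = 39.47 N·m.
J_AB = π(0.0818)⁴/32 = 4.40×10^-6 m⁴; J_BC = π(0.0865)⁴/32 = 5.50×10^-6 m⁴; J_CD = π(0.0634)⁴/32 = 1.59×10^-6 m⁴.
θ = (T/G)·Σ L_i/J_i = (39.47/17.2×10⁹)·(1.45/4.40×10^-6 + 0.489/5.50×10^-6 + 0.462/1.59×10^-6) = 1.630×10^-3 rad.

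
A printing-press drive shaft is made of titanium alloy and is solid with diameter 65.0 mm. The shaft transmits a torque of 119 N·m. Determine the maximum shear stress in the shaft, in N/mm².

J = πd⁴/32 = π(0.0650)⁴/32 = 1.752×10^-6 m⁴.
τ_max = T·r/J = 119.0 × 0.0325 / 1.752×10^-6 = 2.207×10^6 Pa.

2.21 N/mm²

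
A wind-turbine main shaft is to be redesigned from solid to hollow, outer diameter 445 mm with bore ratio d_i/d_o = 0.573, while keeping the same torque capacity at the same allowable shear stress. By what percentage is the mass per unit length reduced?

Equal τ_max and T ⇒ the solid shaft needs d_s³ = d_o³(1−k⁴), so d_s = 445·(1−0.573⁴)^(1/3) = 428.4 mm.
Area ratio A_h/A_s = d_o²(1−k²)/d_s² = (1−k²)/(1−k⁴)^(2/3) = 0.7247.
Mass saving = 1 − 0.7247 = 27.5 %.

27.5 %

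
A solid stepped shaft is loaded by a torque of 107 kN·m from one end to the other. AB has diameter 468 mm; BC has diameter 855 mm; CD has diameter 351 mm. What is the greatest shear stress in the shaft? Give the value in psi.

Under the same torque, τ_max = 16T/(πd³) is largest where d is smallest — segment CD (d = 351 mm).
τ_max = 16·107000/(π·(0.351)³) = 1.260×10^7 Pa.

1830 psi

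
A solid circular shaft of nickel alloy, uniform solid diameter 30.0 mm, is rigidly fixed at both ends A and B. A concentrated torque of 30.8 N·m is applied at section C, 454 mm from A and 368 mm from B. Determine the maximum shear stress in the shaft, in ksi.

With uniform GJ and both ends fixed, compatibility θ_AC = θ_CB gives T_A·a = T_B·b, together with T_A + T_B = T₀.
T_A = T₀·b/(a+b) = 30.80·368/822.0 = 13.79 N·m; T_B = 17.01 N·m.
τ in each portion: τ_AC = 2.60×10^6 Pa, τ_CB = 3.21×10^6 Pa; maximum is in CB.
τ_max = T_CB·r/J = 17.01·0.0150/7.95×10^-8 = 3.209×10^6 Pa.

0.465 ksi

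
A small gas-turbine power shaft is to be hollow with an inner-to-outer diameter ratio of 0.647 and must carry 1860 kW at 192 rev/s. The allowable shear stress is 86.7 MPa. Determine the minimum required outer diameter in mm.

ω = 2π·192 = 1206 rad/s, so T = P/ω = 1860×10³ / 1206 = 1542 N·m.
For a hollow shaft with d_i/d_o = 0.647: τ_max = 16T/(π d_o³ (1−k⁴)), so d_o = [16T/(π τ_allow (1−k⁴))]^(1/3) = [16·1542/(π·8.67×10^7·0.8248)]^(1/3) = 0.04789 m.

47.9 mm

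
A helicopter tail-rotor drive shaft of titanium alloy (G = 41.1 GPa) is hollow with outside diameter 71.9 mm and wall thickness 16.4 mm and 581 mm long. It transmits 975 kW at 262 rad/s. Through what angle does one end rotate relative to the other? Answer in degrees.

ω = 262 rad/s, so T = P/ω = 975×10³ / 262.0 = 3721 N·m.
J = π(d_o⁴ − d_i⁴)/32 = π(0.0719⁴ − 0.0391⁴)/32 = 2.394×10^-6 m⁴.
θ = T·L/(G·J) = 3721 × 0.581 / (41.1×10⁹ × 2.394×10^-6) = 0.02197 rad.

1.26°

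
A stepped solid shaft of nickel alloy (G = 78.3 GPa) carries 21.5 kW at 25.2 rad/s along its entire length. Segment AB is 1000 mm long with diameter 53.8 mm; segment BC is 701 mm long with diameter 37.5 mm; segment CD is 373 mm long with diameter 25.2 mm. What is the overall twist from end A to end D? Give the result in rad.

ω = 25.2 rad/s, so T = P/ω = 21.5×10³ / 25.20 = 853.2 N·m.
J_AB = π(0.0538)⁴/32 = 8.22×10^-7 m⁴; J_BC = π(0.0375)⁴/32 = 1.94×10^-7 m⁴; J_CD = π(0.0252)⁴/32 = 3.96×10^-8 m⁴.
θ = (T/G)·Σ L_i/J_i = (853.2/78.3×10⁹)·(1.00/8.22×10^-7 + 0.701/1.94×10^-7 + 0.373/3.96×10^-8) = 0.1552 rad.

0.155 rad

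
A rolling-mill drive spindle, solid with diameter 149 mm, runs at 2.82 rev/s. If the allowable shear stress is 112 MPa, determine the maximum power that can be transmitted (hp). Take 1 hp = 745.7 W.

1730 hp

J = πd⁴/32 = π(0.149)⁴/32 = 4.839×10^-5 m⁴.
T_max = τ_allow·J/r = 1.12×10^8 × 4.839×10^-5 / 0.0745 = 72750 N·m.
ω = 2π·2.82 = 17.72 rad/s, so P_max = T_max·ω = 1.289×10^6 W.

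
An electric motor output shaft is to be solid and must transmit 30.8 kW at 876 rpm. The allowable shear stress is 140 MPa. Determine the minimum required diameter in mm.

23.0 mm

ω = 2π·876/60 = 91.73 rad/s, so T = P/ω = 30.8×10³ / 91.73 = 335.8 N·m.
For a solid shaft τ_max = 16T/(πd³), so d = (16T/(π τ_allow))^(1/3) = (16·335.8/(π·1.40×10^8))^(1/3) = 0.02303 m.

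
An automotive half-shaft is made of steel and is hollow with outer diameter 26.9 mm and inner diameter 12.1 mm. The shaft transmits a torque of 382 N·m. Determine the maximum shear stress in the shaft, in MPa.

104 MPa

J = π(d_o⁴ − d_i⁴)/32 = π(0.0269⁴ − 0.0121⁴)/32 = 4.930×10^-8 m⁴.
τ_max = T·r/J = 382.0 × 0.0135 / 4.930×10^-8 = 1.042×10^8 Pa.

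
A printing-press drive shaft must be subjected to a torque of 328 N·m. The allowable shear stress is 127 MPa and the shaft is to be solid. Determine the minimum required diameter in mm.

23.6 mm

For a solid shaft τ_max = 16T/(πd³), so d = (16T/(π τ_allow))^(1/3) = (16·328.0/(π·1.27×10^8))^(1/3) = 0.02361 m.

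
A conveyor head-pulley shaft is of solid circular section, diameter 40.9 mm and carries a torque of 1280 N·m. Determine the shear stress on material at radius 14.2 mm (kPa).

66200 kPa

J = πd⁴/32 = π(0.0409)⁴/32 = 2.747×10^-7 m⁴.
Shear stress varies linearly with radius: τ = T·r/J = 1280 × 0.0142 / 2.747×10^-7 = 6.616×10^7 Pa.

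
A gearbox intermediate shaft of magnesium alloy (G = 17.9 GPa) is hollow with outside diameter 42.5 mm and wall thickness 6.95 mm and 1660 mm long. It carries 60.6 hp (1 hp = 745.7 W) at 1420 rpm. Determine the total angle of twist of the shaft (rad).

0.111 rad

ω = 2π·1420/60 = 148.7 rad/s, so T = P/ω = 60.6×745.7 / 148.7 = 303.9 N·m.
J = π(d_o⁴ − d_i⁴)/32 = π(0.0425⁴ − 0.0286⁴)/32 = 2.546×10^-7 m⁴.
θ = T·L/(G·J) = 303.9 × 1.66 / (17.9×10⁹ × 2.546×10^-7) = 0.1107 rad.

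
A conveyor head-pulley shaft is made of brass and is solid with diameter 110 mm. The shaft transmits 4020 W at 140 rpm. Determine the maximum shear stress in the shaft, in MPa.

1.05 MPa

ω = 2π·140/60 = 14.66 rad/s, so T = P/ω = 4020 / 14.66 = 274.2 N·m.
J = πd⁴/32 = π(0.110)⁴/32 = 1.437×10^-5 m⁴.
τ_max = T·r/J = 274.2 × 0.0550 / 1.437×10^-5 = 1.049×10^6 Pa.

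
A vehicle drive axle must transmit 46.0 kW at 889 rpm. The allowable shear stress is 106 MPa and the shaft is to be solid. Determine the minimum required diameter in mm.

ω = 2π·889/60 = 93.10 rad/s, so T = P/ω = 46.0×10³ / 93.10 = 494.1 N·m.
For a solid shaft τ_max = 16T/(πd³), so d = (16T/(π τ_allow))^(1/3) = (16·494.1/(π·1.06×10^8))^(1/3) = 0.02874 m.

28.7 mm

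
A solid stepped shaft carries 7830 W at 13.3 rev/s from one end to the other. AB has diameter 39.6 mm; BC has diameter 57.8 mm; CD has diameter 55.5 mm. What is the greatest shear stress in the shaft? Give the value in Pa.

ω = 2π·13.3 = 83.57 rad/s, so T = P/ω = 7830 / 83.57 = 93.70 N·m.
Under the same torque, τ_max = 16T/(πd³) is largest where d is smallest — segment AB (d = 39.6 mm).
τ_max = 16·93.70/(π·(0.0396)³) = 7.684×10^6 Pa.

7.68e6 Pa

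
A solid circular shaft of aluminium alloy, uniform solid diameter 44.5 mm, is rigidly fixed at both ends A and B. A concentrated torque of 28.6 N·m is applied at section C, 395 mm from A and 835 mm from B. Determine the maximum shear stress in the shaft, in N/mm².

With uniform GJ and both ends fixed, compatibility θ_AC = θ_CB gives T_A·a = T_B·b, together with T_A + T_B = T₀.
T_A = T₀·b/(a+b) = 28.60·835/1230 = 19.42 N·m; T_B = 9.185 N·m.
τ in each portion: τ_AC = 1.12×10^6 Pa, τ_CB = 5.31×10^5 Pa; maximum is in AC.
τ_max = T_AC·r/J = 19.42·0.0222/3.85×10^-7 = 1.122×10^6 Pa.

1.12 N/mm²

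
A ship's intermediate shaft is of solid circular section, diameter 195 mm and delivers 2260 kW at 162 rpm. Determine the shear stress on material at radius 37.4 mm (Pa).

3.51e7 Pa

ω = 2π·162/60 = 16.96 rad/s, so T = P/ω = 2260×10³ / 16.96 = 133200 N·m.
J = πd⁴/32 = π(0.195)⁴/32 = 1.420×10^-4 m⁴.
Shear stress varies linearly with radius: τ = T·r/J = 133200 × 0.0374 / 1.420×10^-4 = 3.510×10^7 Pa.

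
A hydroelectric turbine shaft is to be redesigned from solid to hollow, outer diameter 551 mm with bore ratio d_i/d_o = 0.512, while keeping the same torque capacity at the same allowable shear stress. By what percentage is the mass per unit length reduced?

Equal τ_max and T ⇒ the solid shaft needs d_s³ = d_o³(1−k⁴), so d_s = 551·(1−0.512⁴)^(1/3) = 538.1 mm.
Area ratio A_h/A_s = d_o²(1−k²)/d_s² = (1−k²)/(1−k⁴)^(2/3) = 0.7737.
Mass saving = 1 − 0.7737 = 22.6 %.

22.6 %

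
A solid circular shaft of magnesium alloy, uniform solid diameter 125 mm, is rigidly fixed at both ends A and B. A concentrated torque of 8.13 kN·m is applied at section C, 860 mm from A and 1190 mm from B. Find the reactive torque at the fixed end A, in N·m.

4720 N·m

With uniform GJ and both ends fixed, compatibility θ_AC = θ_CB gives T_A·a = T_B·b, together with T_A + T_B = T₀.
T_A = T₀·b/(a+b) = 8130·1190/2050 = 4719 N·m; T_B = 3411 N·m.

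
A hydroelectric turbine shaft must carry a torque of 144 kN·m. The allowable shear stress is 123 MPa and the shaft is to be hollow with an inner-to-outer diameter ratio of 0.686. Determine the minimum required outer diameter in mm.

For a hollow shaft with d_i/d_o = 0.686: τ_max = 16T/(π d_o³ (1−k⁴)), so d_o = [16T/(π τ_allow (1−k⁴))]^(1/3) = [16·144000/(π·1.23×10^8·0.7785)]^(1/3) = 0.1971 m.

197 mm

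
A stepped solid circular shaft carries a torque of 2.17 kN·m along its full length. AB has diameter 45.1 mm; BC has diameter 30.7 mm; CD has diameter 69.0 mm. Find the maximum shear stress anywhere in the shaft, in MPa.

382 MPa

Under the same torque, τ_max = 16T/(πd³) is largest where d is smallest — segment BC (d = 30.7 mm).
τ_max = 16·2170/(π·(0.0307)³) = 3.820×10^8 Pa.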